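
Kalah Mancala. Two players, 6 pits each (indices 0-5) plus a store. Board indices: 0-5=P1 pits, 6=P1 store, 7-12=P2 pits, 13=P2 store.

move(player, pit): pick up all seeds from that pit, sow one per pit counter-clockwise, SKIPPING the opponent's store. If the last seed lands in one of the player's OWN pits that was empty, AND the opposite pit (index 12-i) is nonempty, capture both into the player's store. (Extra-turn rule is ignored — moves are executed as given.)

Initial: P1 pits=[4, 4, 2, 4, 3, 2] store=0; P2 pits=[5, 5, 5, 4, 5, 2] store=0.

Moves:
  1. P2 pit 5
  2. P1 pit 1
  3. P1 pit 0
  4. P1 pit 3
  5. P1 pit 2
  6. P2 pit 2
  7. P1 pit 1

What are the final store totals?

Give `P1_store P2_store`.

Move 1: P2 pit5 -> P1=[5,4,2,4,3,2](0) P2=[5,5,5,4,5,0](1)
Move 2: P1 pit1 -> P1=[5,0,3,5,4,3](0) P2=[5,5,5,4,5,0](1)
Move 3: P1 pit0 -> P1=[0,1,4,6,5,4](0) P2=[5,5,5,4,5,0](1)
Move 4: P1 pit3 -> P1=[0,1,4,0,6,5](1) P2=[6,6,6,4,5,0](1)
Move 5: P1 pit2 -> P1=[0,1,0,1,7,6](2) P2=[6,6,6,4,5,0](1)
Move 6: P2 pit2 -> P1=[1,2,0,1,7,6](2) P2=[6,6,0,5,6,1](2)
Move 7: P1 pit1 -> P1=[1,0,1,2,7,6](2) P2=[6,6,0,5,6,1](2)

Answer: 2 2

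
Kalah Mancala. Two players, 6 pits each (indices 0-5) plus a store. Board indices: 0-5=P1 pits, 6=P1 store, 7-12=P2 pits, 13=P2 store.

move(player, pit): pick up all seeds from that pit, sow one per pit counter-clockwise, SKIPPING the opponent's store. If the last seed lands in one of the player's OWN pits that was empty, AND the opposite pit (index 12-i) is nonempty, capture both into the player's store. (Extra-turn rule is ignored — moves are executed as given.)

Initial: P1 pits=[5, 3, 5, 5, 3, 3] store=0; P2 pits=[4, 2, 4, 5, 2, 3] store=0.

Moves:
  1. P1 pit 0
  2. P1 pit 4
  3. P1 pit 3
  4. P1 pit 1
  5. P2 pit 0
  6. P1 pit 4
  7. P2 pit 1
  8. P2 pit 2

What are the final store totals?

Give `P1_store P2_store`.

Move 1: P1 pit0 -> P1=[0,4,6,6,4,4](0) P2=[4,2,4,5,2,3](0)
Move 2: P1 pit4 -> P1=[0,4,6,6,0,5](1) P2=[5,3,4,5,2,3](0)
Move 3: P1 pit3 -> P1=[0,4,6,0,1,6](2) P2=[6,4,5,5,2,3](0)
Move 4: P1 pit1 -> P1=[0,0,7,1,2,7](2) P2=[6,4,5,5,2,3](0)
Move 5: P2 pit0 -> P1=[0,0,7,1,2,7](2) P2=[0,5,6,6,3,4](1)
Move 6: P1 pit4 -> P1=[0,0,7,1,0,8](3) P2=[0,5,6,6,3,4](1)
Move 7: P2 pit1 -> P1=[0,0,7,1,0,8](3) P2=[0,0,7,7,4,5](2)
Move 8: P2 pit2 -> P1=[1,1,8,1,0,8](3) P2=[0,0,0,8,5,6](3)

Answer: 3 3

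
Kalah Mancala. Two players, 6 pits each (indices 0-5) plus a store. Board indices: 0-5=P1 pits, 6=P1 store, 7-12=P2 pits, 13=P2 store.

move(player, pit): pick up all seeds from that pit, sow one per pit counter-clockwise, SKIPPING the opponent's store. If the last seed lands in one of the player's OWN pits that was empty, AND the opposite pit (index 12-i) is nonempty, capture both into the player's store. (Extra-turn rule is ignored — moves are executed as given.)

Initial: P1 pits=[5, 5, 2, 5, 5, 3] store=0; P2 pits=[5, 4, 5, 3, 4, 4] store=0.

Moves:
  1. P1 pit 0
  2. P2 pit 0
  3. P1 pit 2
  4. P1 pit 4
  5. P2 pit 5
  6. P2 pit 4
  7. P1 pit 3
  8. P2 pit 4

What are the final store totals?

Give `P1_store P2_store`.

Move 1: P1 pit0 -> P1=[0,6,3,6,6,4](0) P2=[5,4,5,3,4,4](0)
Move 2: P2 pit0 -> P1=[0,6,3,6,6,4](0) P2=[0,5,6,4,5,5](0)
Move 3: P1 pit2 -> P1=[0,6,0,7,7,5](0) P2=[0,5,6,4,5,5](0)
Move 4: P1 pit4 -> P1=[0,6,0,7,0,6](1) P2=[1,6,7,5,6,5](0)
Move 5: P2 pit5 -> P1=[1,7,1,8,0,6](1) P2=[1,6,7,5,6,0](1)
Move 6: P2 pit4 -> P1=[2,8,2,9,0,6](1) P2=[1,6,7,5,0,1](2)
Move 7: P1 pit3 -> P1=[2,8,2,0,1,7](2) P2=[2,7,8,6,1,2](2)
Move 8: P2 pit4 -> P1=[2,8,2,0,1,7](2) P2=[2,7,8,6,0,3](2)

Answer: 2 2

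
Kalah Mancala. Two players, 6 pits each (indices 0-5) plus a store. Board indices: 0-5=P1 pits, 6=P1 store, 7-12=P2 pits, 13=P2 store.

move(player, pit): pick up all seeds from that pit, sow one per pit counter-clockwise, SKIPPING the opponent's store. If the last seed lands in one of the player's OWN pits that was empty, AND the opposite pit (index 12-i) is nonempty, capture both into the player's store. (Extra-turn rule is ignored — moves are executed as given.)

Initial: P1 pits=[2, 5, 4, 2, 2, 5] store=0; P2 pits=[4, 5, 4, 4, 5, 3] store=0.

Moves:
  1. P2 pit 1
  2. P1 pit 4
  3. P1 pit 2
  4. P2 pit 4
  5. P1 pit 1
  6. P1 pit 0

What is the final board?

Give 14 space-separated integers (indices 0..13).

Answer: 0 1 3 6 2 8 3 5 0 5 5 0 5 2

Derivation:
Move 1: P2 pit1 -> P1=[2,5,4,2,2,5](0) P2=[4,0,5,5,6,4](1)
Move 2: P1 pit4 -> P1=[2,5,4,2,0,6](1) P2=[4,0,5,5,6,4](1)
Move 3: P1 pit2 -> P1=[2,5,0,3,1,7](2) P2=[4,0,5,5,6,4](1)
Move 4: P2 pit4 -> P1=[3,6,1,4,1,7](2) P2=[4,0,5,5,0,5](2)
Move 5: P1 pit1 -> P1=[3,0,2,5,2,8](3) P2=[5,0,5,5,0,5](2)
Move 6: P1 pit0 -> P1=[0,1,3,6,2,8](3) P2=[5,0,5,5,0,5](2)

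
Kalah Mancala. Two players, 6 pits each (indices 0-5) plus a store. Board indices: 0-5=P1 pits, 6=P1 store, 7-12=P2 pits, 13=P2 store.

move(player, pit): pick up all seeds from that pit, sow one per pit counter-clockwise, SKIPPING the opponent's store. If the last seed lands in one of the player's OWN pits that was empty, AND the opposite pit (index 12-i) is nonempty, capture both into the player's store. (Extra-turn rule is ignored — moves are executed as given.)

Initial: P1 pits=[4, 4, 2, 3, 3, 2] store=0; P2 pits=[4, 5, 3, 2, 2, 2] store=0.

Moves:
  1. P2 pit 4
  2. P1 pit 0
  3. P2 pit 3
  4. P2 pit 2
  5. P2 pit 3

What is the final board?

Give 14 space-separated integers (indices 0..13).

Move 1: P2 pit4 -> P1=[4,4,2,3,3,2](0) P2=[4,5,3,2,0,3](1)
Move 2: P1 pit0 -> P1=[0,5,3,4,4,2](0) P2=[4,5,3,2,0,3](1)
Move 3: P2 pit3 -> P1=[0,5,3,4,4,2](0) P2=[4,5,3,0,1,4](1)
Move 4: P2 pit2 -> P1=[0,5,3,4,4,2](0) P2=[4,5,0,1,2,5](1)
Move 5: P2 pit3 -> P1=[0,5,3,4,4,2](0) P2=[4,5,0,0,3,5](1)

Answer: 0 5 3 4 4 2 0 4 5 0 0 3 5 1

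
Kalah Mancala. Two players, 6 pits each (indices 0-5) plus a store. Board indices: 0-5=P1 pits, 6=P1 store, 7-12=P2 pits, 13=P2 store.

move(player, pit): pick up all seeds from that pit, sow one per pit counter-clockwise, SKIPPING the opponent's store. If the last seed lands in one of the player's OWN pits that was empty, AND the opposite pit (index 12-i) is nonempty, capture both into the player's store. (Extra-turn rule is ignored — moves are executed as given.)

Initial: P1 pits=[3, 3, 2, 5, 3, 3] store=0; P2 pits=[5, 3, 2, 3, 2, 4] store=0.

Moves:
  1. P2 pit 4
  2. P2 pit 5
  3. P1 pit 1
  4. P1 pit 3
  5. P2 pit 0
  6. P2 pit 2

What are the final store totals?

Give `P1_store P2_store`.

Answer: 1 4

Derivation:
Move 1: P2 pit4 -> P1=[3,3,2,5,3,3](0) P2=[5,3,2,3,0,5](1)
Move 2: P2 pit5 -> P1=[4,4,3,6,3,3](0) P2=[5,3,2,3,0,0](2)
Move 3: P1 pit1 -> P1=[4,0,4,7,4,4](0) P2=[5,3,2,3,0,0](2)
Move 4: P1 pit3 -> P1=[4,0,4,0,5,5](1) P2=[6,4,3,4,0,0](2)
Move 5: P2 pit0 -> P1=[4,0,4,0,5,5](1) P2=[0,5,4,5,1,1](3)
Move 6: P2 pit2 -> P1=[4,0,4,0,5,5](1) P2=[0,5,0,6,2,2](4)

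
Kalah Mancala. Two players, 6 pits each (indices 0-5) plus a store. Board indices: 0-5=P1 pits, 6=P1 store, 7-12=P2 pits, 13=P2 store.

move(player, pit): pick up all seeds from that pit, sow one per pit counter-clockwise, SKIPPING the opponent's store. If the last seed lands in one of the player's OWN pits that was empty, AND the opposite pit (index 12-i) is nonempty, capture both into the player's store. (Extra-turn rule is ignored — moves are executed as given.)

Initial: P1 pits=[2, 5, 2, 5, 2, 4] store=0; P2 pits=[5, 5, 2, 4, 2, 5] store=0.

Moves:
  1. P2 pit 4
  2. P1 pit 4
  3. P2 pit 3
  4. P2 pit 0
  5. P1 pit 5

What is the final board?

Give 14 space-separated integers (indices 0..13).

Answer: 3 5 2 5 0 0 2 1 7 4 2 2 8 2

Derivation:
Move 1: P2 pit4 -> P1=[2,5,2,5,2,4](0) P2=[5,5,2,4,0,6](1)
Move 2: P1 pit4 -> P1=[2,5,2,5,0,5](1) P2=[5,5,2,4,0,6](1)
Move 3: P2 pit3 -> P1=[3,5,2,5,0,5](1) P2=[5,5,2,0,1,7](2)
Move 4: P2 pit0 -> P1=[3,5,2,5,0,5](1) P2=[0,6,3,1,2,8](2)
Move 5: P1 pit5 -> P1=[3,5,2,5,0,0](2) P2=[1,7,4,2,2,8](2)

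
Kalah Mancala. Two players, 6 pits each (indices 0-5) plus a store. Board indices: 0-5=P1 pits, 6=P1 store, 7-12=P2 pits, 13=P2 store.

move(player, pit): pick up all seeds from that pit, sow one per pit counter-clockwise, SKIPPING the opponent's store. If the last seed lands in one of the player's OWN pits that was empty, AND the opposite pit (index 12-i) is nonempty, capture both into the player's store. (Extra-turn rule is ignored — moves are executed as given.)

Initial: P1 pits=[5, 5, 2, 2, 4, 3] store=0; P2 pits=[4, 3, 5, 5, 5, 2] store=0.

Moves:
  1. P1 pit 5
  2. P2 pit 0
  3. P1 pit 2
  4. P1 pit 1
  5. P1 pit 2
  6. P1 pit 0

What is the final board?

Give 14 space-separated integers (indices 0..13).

Answer: 0 1 1 6 7 2 2 0 5 6 6 6 3 0

Derivation:
Move 1: P1 pit5 -> P1=[5,5,2,2,4,0](1) P2=[5,4,5,5,5,2](0)
Move 2: P2 pit0 -> P1=[5,5,2,2,4,0](1) P2=[0,5,6,6,6,3](0)
Move 3: P1 pit2 -> P1=[5,5,0,3,5,0](1) P2=[0,5,6,6,6,3](0)
Move 4: P1 pit1 -> P1=[5,0,1,4,6,1](2) P2=[0,5,6,6,6,3](0)
Move 5: P1 pit2 -> P1=[5,0,0,5,6,1](2) P2=[0,5,6,6,6,3](0)
Move 6: P1 pit0 -> P1=[0,1,1,6,7,2](2) P2=[0,5,6,6,6,3](0)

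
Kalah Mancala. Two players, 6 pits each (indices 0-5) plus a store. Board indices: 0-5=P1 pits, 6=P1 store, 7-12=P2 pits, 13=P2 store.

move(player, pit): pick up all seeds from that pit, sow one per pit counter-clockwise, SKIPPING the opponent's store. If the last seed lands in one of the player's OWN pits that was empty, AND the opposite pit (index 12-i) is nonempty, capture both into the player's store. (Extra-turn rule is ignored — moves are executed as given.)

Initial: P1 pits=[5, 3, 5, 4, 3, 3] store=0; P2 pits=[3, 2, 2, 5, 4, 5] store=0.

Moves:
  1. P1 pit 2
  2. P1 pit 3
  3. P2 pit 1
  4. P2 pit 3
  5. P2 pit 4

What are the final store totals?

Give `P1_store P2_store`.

Answer: 2 2

Derivation:
Move 1: P1 pit2 -> P1=[5,3,0,5,4,4](1) P2=[4,2,2,5,4,5](0)
Move 2: P1 pit3 -> P1=[5,3,0,0,5,5](2) P2=[5,3,2,5,4,5](0)
Move 3: P2 pit1 -> P1=[5,3,0,0,5,5](2) P2=[5,0,3,6,5,5](0)
Move 4: P2 pit3 -> P1=[6,4,1,0,5,5](2) P2=[5,0,3,0,6,6](1)
Move 5: P2 pit4 -> P1=[7,5,2,1,5,5](2) P2=[5,0,3,0,0,7](2)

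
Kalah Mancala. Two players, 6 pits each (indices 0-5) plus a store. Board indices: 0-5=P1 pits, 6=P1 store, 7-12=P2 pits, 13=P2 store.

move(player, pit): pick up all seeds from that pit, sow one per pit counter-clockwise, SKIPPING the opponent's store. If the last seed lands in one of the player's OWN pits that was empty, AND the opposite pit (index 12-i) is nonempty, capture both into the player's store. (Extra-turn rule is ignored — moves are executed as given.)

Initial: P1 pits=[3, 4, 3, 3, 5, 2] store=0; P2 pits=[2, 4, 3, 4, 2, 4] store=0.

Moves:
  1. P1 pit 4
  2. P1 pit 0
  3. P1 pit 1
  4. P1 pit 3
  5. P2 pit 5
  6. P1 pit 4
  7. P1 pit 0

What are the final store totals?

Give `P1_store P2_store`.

Answer: 4 1

Derivation:
Move 1: P1 pit4 -> P1=[3,4,3,3,0,3](1) P2=[3,5,4,4,2,4](0)
Move 2: P1 pit0 -> P1=[0,5,4,4,0,3](1) P2=[3,5,4,4,2,4](0)
Move 3: P1 pit1 -> P1=[0,0,5,5,1,4](2) P2=[3,5,4,4,2,4](0)
Move 4: P1 pit3 -> P1=[0,0,5,0,2,5](3) P2=[4,6,4,4,2,4](0)
Move 5: P2 pit5 -> P1=[1,1,6,0,2,5](3) P2=[4,6,4,4,2,0](1)
Move 6: P1 pit4 -> P1=[1,1,6,0,0,6](4) P2=[4,6,4,4,2,0](1)
Move 7: P1 pit0 -> P1=[0,2,6,0,0,6](4) P2=[4,6,4,4,2,0](1)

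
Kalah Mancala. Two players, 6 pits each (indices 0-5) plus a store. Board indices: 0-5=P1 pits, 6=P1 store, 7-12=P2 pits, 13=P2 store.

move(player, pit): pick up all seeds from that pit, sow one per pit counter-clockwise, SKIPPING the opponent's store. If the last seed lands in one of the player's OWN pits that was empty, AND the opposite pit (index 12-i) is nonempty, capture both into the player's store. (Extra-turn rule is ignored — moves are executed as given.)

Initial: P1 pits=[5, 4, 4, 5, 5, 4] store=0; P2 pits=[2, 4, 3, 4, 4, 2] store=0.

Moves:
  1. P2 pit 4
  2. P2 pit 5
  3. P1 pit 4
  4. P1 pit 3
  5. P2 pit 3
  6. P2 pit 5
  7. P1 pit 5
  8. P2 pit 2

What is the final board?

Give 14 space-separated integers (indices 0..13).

Move 1: P2 pit4 -> P1=[6,5,4,5,5,4](0) P2=[2,4,3,4,0,3](1)
Move 2: P2 pit5 -> P1=[7,6,4,5,5,4](0) P2=[2,4,3,4,0,0](2)
Move 3: P1 pit4 -> P1=[7,6,4,5,0,5](1) P2=[3,5,4,4,0,0](2)
Move 4: P1 pit3 -> P1=[7,6,4,0,1,6](2) P2=[4,6,4,4,0,0](2)
Move 5: P2 pit3 -> P1=[8,6,4,0,1,6](2) P2=[4,6,4,0,1,1](3)
Move 6: P2 pit5 -> P1=[8,6,4,0,1,6](2) P2=[4,6,4,0,1,0](4)
Move 7: P1 pit5 -> P1=[8,6,4,0,1,0](3) P2=[5,7,5,1,2,0](4)
Move 8: P2 pit2 -> P1=[9,6,4,0,1,0](3) P2=[5,7,0,2,3,1](5)

Answer: 9 6 4 0 1 0 3 5 7 0 2 3 1 5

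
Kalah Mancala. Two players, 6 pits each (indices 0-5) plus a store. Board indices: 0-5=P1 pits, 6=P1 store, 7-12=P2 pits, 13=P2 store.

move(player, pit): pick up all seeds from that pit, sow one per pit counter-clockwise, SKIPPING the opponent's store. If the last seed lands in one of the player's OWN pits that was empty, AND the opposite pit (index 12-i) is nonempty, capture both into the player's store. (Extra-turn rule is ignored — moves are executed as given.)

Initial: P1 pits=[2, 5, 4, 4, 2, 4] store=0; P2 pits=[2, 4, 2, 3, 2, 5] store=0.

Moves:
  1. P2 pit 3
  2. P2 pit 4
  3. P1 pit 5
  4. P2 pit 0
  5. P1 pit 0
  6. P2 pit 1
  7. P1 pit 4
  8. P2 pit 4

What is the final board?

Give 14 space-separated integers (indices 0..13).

Answer: 1 6 1 5 0 1 2 0 0 5 1 0 9 8

Derivation:
Move 1: P2 pit3 -> P1=[2,5,4,4,2,4](0) P2=[2,4,2,0,3,6](1)
Move 2: P2 pit4 -> P1=[3,5,4,4,2,4](0) P2=[2,4,2,0,0,7](2)
Move 3: P1 pit5 -> P1=[3,5,4,4,2,0](1) P2=[3,5,3,0,0,7](2)
Move 4: P2 pit0 -> P1=[3,5,0,4,2,0](1) P2=[0,6,4,0,0,7](7)
Move 5: P1 pit0 -> P1=[0,6,1,5,2,0](1) P2=[0,6,4,0,0,7](7)
Move 6: P2 pit1 -> P1=[1,6,1,5,2,0](1) P2=[0,0,5,1,1,8](8)
Move 7: P1 pit4 -> P1=[1,6,1,5,0,1](2) P2=[0,0,5,1,1,8](8)
Move 8: P2 pit4 -> P1=[1,6,1,5,0,1](2) P2=[0,0,5,1,0,9](8)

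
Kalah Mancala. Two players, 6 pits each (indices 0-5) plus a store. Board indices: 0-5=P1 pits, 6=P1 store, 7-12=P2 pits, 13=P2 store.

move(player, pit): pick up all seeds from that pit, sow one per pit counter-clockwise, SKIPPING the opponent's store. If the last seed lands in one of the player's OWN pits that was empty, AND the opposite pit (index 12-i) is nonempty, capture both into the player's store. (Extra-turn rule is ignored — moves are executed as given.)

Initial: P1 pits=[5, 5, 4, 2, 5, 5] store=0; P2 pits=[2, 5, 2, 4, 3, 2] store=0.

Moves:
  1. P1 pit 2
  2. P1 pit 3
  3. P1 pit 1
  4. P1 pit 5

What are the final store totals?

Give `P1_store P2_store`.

Answer: 4 0

Derivation:
Move 1: P1 pit2 -> P1=[5,5,0,3,6,6](1) P2=[2,5,2,4,3,2](0)
Move 2: P1 pit3 -> P1=[5,5,0,0,7,7](2) P2=[2,5,2,4,3,2](0)
Move 3: P1 pit1 -> P1=[5,0,1,1,8,8](3) P2=[2,5,2,4,3,2](0)
Move 4: P1 pit5 -> P1=[6,0,1,1,8,0](4) P2=[3,6,3,5,4,3](0)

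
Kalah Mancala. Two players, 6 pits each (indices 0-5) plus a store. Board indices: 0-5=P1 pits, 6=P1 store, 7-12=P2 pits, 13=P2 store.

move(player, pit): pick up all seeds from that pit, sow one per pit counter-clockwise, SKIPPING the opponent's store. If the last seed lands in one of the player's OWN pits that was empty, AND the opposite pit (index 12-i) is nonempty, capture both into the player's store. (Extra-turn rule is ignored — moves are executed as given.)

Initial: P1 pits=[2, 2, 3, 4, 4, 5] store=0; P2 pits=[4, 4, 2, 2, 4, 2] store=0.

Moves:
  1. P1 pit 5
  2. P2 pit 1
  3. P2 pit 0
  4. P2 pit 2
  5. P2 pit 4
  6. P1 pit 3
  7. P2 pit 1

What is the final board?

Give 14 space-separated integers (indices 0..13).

Move 1: P1 pit5 -> P1=[2,2,3,4,4,0](1) P2=[5,5,3,3,4,2](0)
Move 2: P2 pit1 -> P1=[2,2,3,4,4,0](1) P2=[5,0,4,4,5,3](1)
Move 3: P2 pit0 -> P1=[2,2,3,4,4,0](1) P2=[0,1,5,5,6,4](1)
Move 4: P2 pit2 -> P1=[3,2,3,4,4,0](1) P2=[0,1,0,6,7,5](2)
Move 5: P2 pit4 -> P1=[4,3,4,5,5,0](1) P2=[0,1,0,6,0,6](3)
Move 6: P1 pit3 -> P1=[4,3,4,0,6,1](2) P2=[1,2,0,6,0,6](3)
Move 7: P2 pit1 -> P1=[4,3,4,0,6,1](2) P2=[1,0,1,7,0,6](3)

Answer: 4 3 4 0 6 1 2 1 0 1 7 0 6 3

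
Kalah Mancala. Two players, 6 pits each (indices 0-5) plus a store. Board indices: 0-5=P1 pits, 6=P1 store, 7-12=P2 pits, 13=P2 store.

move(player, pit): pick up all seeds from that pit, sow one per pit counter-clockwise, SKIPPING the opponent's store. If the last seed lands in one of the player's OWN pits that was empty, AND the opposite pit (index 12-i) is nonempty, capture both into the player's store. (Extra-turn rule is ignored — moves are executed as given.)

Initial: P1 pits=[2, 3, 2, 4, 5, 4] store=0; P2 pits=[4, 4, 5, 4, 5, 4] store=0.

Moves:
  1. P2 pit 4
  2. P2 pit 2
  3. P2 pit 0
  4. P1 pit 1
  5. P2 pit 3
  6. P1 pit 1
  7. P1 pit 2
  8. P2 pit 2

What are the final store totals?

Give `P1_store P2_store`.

Answer: 1 3

Derivation:
Move 1: P2 pit4 -> P1=[3,4,3,4,5,4](0) P2=[4,4,5,4,0,5](1)
Move 2: P2 pit2 -> P1=[4,4,3,4,5,4](0) P2=[4,4,0,5,1,6](2)
Move 3: P2 pit0 -> P1=[4,4,3,4,5,4](0) P2=[0,5,1,6,2,6](2)
Move 4: P1 pit1 -> P1=[4,0,4,5,6,5](0) P2=[0,5,1,6,2,6](2)
Move 5: P2 pit3 -> P1=[5,1,5,5,6,5](0) P2=[0,5,1,0,3,7](3)
Move 6: P1 pit1 -> P1=[5,0,6,5,6,5](0) P2=[0,5,1,0,3,7](3)
Move 7: P1 pit2 -> P1=[5,0,0,6,7,6](1) P2=[1,6,1,0,3,7](3)
Move 8: P2 pit2 -> P1=[5,0,0,6,7,6](1) P2=[1,6,0,1,3,7](3)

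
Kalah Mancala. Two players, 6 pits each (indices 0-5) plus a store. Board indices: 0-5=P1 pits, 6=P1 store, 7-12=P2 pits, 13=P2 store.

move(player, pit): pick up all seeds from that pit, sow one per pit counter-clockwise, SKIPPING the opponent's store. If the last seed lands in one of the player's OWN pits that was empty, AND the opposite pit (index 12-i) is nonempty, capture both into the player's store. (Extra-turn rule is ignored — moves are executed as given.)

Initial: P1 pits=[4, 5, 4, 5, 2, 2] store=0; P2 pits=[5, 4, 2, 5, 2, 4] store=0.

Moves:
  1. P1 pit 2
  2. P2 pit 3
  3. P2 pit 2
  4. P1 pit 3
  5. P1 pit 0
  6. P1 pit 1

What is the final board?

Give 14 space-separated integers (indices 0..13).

Move 1: P1 pit2 -> P1=[4,5,0,6,3,3](1) P2=[5,4,2,5,2,4](0)
Move 2: P2 pit3 -> P1=[5,6,0,6,3,3](1) P2=[5,4,2,0,3,5](1)
Move 3: P2 pit2 -> P1=[5,6,0,6,3,3](1) P2=[5,4,0,1,4,5](1)
Move 4: P1 pit3 -> P1=[5,6,0,0,4,4](2) P2=[6,5,1,1,4,5](1)
Move 5: P1 pit0 -> P1=[0,7,1,1,5,5](2) P2=[6,5,1,1,4,5](1)
Move 6: P1 pit1 -> P1=[0,0,2,2,6,6](3) P2=[7,6,1,1,4,5](1)

Answer: 0 0 2 2 6 6 3 7 6 1 1 4 5 1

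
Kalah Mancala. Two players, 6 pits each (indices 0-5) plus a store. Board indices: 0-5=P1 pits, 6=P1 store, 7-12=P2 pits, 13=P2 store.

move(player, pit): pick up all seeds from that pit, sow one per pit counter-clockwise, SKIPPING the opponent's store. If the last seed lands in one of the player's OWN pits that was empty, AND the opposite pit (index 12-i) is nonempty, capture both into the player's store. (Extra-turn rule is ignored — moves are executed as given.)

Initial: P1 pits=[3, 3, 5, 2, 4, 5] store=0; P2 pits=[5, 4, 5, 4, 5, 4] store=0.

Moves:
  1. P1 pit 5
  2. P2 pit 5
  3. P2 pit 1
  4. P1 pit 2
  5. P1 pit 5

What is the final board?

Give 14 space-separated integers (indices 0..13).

Answer: 4 4 0 3 5 0 3 7 1 7 6 6 1 2

Derivation:
Move 1: P1 pit5 -> P1=[3,3,5,2,4,0](1) P2=[6,5,6,5,5,4](0)
Move 2: P2 pit5 -> P1=[4,4,6,2,4,0](1) P2=[6,5,6,5,5,0](1)
Move 3: P2 pit1 -> P1=[4,4,6,2,4,0](1) P2=[6,0,7,6,6,1](2)
Move 4: P1 pit2 -> P1=[4,4,0,3,5,1](2) P2=[7,1,7,6,6,1](2)
Move 5: P1 pit5 -> P1=[4,4,0,3,5,0](3) P2=[7,1,7,6,6,1](2)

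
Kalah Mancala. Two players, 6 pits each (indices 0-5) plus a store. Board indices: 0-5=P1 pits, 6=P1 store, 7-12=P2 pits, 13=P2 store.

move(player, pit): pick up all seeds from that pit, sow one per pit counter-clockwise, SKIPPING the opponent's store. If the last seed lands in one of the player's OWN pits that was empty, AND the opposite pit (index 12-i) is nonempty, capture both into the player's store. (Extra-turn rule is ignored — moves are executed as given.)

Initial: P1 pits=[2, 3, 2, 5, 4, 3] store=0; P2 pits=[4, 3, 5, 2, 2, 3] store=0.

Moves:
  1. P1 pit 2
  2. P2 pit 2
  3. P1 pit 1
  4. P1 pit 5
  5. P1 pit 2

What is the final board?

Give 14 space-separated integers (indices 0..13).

Answer: 3 0 0 8 6 0 1 5 4 0 3 3 4 1

Derivation:
Move 1: P1 pit2 -> P1=[2,3,0,6,5,3](0) P2=[4,3,5,2,2,3](0)
Move 2: P2 pit2 -> P1=[3,3,0,6,5,3](0) P2=[4,3,0,3,3,4](1)
Move 3: P1 pit1 -> P1=[3,0,1,7,6,3](0) P2=[4,3,0,3,3,4](1)
Move 4: P1 pit5 -> P1=[3,0,1,7,6,0](1) P2=[5,4,0,3,3,4](1)
Move 5: P1 pit2 -> P1=[3,0,0,8,6,0](1) P2=[5,4,0,3,3,4](1)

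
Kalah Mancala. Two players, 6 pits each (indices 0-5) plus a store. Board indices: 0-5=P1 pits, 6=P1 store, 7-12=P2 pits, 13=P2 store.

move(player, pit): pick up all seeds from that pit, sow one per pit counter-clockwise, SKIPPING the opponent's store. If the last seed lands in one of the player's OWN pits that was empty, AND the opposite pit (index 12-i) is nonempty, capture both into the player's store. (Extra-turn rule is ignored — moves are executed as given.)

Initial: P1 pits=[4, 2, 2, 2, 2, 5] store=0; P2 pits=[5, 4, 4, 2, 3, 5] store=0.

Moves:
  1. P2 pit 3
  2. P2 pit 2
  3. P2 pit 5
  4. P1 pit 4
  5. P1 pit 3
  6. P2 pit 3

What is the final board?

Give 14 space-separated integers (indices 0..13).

Move 1: P2 pit3 -> P1=[4,2,2,2,2,5](0) P2=[5,4,4,0,4,6](0)
Move 2: P2 pit2 -> P1=[4,2,2,2,2,5](0) P2=[5,4,0,1,5,7](1)
Move 3: P2 pit5 -> P1=[5,3,3,3,3,6](0) P2=[5,4,0,1,5,0](2)
Move 4: P1 pit4 -> P1=[5,3,3,3,0,7](1) P2=[6,4,0,1,5,0](2)
Move 5: P1 pit3 -> P1=[5,3,3,0,1,8](2) P2=[6,4,0,1,5,0](2)
Move 6: P2 pit3 -> P1=[5,3,3,0,1,8](2) P2=[6,4,0,0,6,0](2)

Answer: 5 3 3 0 1 8 2 6 4 0 0 6 0 2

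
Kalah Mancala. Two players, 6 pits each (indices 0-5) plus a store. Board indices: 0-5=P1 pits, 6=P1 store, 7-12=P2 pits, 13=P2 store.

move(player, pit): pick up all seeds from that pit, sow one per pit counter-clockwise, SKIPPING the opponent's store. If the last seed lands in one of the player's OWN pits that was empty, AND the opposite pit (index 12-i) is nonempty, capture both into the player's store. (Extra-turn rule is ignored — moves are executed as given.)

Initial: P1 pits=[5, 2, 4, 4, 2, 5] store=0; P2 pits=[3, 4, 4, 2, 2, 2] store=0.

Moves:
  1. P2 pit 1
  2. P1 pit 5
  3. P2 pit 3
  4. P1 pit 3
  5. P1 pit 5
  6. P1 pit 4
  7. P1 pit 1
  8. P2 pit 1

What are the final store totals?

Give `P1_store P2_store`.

Answer: 11 1

Derivation:
Move 1: P2 pit1 -> P1=[5,2,4,4,2,5](0) P2=[3,0,5,3,3,3](0)
Move 2: P1 pit5 -> P1=[5,2,4,4,2,0](1) P2=[4,1,6,4,3,3](0)
Move 3: P2 pit3 -> P1=[6,2,4,4,2,0](1) P2=[4,1,6,0,4,4](1)
Move 4: P1 pit3 -> P1=[6,2,4,0,3,1](2) P2=[5,1,6,0,4,4](1)
Move 5: P1 pit5 -> P1=[6,2,4,0,3,0](3) P2=[5,1,6,0,4,4](1)
Move 6: P1 pit4 -> P1=[6,2,4,0,0,1](4) P2=[6,1,6,0,4,4](1)
Move 7: P1 pit1 -> P1=[6,0,5,0,0,1](11) P2=[6,1,0,0,4,4](1)
Move 8: P2 pit1 -> P1=[6,0,5,0,0,1](11) P2=[6,0,1,0,4,4](1)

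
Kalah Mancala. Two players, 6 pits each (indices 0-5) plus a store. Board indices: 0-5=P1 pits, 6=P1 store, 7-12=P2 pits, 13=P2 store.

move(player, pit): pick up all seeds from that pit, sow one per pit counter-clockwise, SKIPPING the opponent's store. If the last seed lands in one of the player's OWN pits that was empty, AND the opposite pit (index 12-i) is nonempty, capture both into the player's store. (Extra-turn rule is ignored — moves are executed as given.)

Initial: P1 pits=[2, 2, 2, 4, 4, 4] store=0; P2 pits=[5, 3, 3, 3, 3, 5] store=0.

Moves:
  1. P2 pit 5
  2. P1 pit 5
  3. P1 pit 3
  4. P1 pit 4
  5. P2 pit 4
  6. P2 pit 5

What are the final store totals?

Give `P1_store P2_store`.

Answer: 3 3

Derivation:
Move 1: P2 pit5 -> P1=[3,3,3,5,4,4](0) P2=[5,3,3,3,3,0](1)
Move 2: P1 pit5 -> P1=[3,3,3,5,4,0](1) P2=[6,4,4,3,3,0](1)
Move 3: P1 pit3 -> P1=[3,3,3,0,5,1](2) P2=[7,5,4,3,3,0](1)
Move 4: P1 pit4 -> P1=[3,3,3,0,0,2](3) P2=[8,6,5,3,3,0](1)
Move 5: P2 pit4 -> P1=[4,3,3,0,0,2](3) P2=[8,6,5,3,0,1](2)
Move 6: P2 pit5 -> P1=[4,3,3,0,0,2](3) P2=[8,6,5,3,0,0](3)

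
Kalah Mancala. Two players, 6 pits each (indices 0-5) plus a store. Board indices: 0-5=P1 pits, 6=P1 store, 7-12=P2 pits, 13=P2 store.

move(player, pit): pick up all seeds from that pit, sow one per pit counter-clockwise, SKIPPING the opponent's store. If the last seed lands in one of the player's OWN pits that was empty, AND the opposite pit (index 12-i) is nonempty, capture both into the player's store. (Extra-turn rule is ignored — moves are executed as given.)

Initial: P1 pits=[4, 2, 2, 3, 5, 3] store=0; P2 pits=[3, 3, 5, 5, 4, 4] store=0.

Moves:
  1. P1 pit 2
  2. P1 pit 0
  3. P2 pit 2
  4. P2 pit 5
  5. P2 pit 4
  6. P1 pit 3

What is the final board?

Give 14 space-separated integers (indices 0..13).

Move 1: P1 pit2 -> P1=[4,2,0,4,6,3](0) P2=[3,3,5,5,4,4](0)
Move 2: P1 pit0 -> P1=[0,3,1,5,7,3](0) P2=[3,3,5,5,4,4](0)
Move 3: P2 pit2 -> P1=[1,3,1,5,7,3](0) P2=[3,3,0,6,5,5](1)
Move 4: P2 pit5 -> P1=[2,4,2,6,7,3](0) P2=[3,3,0,6,5,0](2)
Move 5: P2 pit4 -> P1=[3,5,3,6,7,3](0) P2=[3,3,0,6,0,1](3)
Move 6: P1 pit3 -> P1=[3,5,3,0,8,4](1) P2=[4,4,1,6,0,1](3)

Answer: 3 5 3 0 8 4 1 4 4 1 6 0 1 3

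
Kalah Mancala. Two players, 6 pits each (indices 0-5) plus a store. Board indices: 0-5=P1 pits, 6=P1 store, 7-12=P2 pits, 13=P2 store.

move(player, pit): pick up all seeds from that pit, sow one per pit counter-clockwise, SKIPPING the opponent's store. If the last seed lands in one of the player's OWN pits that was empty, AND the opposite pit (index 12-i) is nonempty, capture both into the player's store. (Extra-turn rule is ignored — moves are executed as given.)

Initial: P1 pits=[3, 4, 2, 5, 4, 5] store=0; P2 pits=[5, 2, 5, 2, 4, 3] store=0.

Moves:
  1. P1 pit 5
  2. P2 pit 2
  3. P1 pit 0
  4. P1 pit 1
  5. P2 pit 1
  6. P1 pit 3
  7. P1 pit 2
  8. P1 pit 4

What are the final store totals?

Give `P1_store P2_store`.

Answer: 5 1

Derivation:
Move 1: P1 pit5 -> P1=[3,4,2,5,4,0](1) P2=[6,3,6,3,4,3](0)
Move 2: P2 pit2 -> P1=[4,5,2,5,4,0](1) P2=[6,3,0,4,5,4](1)
Move 3: P1 pit0 -> P1=[0,6,3,6,5,0](1) P2=[6,3,0,4,5,4](1)
Move 4: P1 pit1 -> P1=[0,0,4,7,6,1](2) P2=[7,3,0,4,5,4](1)
Move 5: P2 pit1 -> P1=[0,0,4,7,6,1](2) P2=[7,0,1,5,6,4](1)
Move 6: P1 pit3 -> P1=[0,0,4,0,7,2](3) P2=[8,1,2,6,6,4](1)
Move 7: P1 pit2 -> P1=[0,0,0,1,8,3](4) P2=[8,1,2,6,6,4](1)
Move 8: P1 pit4 -> P1=[0,0,0,1,0,4](5) P2=[9,2,3,7,7,5](1)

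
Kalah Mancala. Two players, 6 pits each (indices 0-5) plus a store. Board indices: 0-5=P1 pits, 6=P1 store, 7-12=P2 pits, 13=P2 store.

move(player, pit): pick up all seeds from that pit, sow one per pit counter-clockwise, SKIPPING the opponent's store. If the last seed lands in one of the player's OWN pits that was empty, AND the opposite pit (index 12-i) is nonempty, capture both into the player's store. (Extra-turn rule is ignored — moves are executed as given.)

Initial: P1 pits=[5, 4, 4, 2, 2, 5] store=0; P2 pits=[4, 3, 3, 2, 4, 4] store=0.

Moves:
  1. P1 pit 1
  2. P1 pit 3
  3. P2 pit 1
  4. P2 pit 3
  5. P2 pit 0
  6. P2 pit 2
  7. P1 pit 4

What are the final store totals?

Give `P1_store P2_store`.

Answer: 2 2

Derivation:
Move 1: P1 pit1 -> P1=[5,0,5,3,3,6](0) P2=[4,3,3,2,4,4](0)
Move 2: P1 pit3 -> P1=[5,0,5,0,4,7](1) P2=[4,3,3,2,4,4](0)
Move 3: P2 pit1 -> P1=[5,0,5,0,4,7](1) P2=[4,0,4,3,5,4](0)
Move 4: P2 pit3 -> P1=[5,0,5,0,4,7](1) P2=[4,0,4,0,6,5](1)
Move 5: P2 pit0 -> P1=[5,0,5,0,4,7](1) P2=[0,1,5,1,7,5](1)
Move 6: P2 pit2 -> P1=[6,0,5,0,4,7](1) P2=[0,1,0,2,8,6](2)
Move 7: P1 pit4 -> P1=[6,0,5,0,0,8](2) P2=[1,2,0,2,8,6](2)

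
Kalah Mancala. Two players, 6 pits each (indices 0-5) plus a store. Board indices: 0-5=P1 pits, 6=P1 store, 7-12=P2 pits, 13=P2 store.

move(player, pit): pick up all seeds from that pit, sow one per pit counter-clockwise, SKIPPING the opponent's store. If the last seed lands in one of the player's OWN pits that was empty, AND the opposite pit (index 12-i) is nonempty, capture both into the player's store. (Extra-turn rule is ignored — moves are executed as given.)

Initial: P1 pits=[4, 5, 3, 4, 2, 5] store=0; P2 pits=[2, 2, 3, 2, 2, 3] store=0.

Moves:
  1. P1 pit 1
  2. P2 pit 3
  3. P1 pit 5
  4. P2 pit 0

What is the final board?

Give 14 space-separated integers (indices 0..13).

Move 1: P1 pit1 -> P1=[4,0,4,5,3,6](1) P2=[2,2,3,2,2,3](0)
Move 2: P2 pit3 -> P1=[4,0,4,5,3,6](1) P2=[2,2,3,0,3,4](0)
Move 3: P1 pit5 -> P1=[4,0,4,5,3,0](2) P2=[3,3,4,1,4,4](0)
Move 4: P2 pit0 -> P1=[4,0,4,5,3,0](2) P2=[0,4,5,2,4,4](0)

Answer: 4 0 4 5 3 0 2 0 4 5 2 4 4 0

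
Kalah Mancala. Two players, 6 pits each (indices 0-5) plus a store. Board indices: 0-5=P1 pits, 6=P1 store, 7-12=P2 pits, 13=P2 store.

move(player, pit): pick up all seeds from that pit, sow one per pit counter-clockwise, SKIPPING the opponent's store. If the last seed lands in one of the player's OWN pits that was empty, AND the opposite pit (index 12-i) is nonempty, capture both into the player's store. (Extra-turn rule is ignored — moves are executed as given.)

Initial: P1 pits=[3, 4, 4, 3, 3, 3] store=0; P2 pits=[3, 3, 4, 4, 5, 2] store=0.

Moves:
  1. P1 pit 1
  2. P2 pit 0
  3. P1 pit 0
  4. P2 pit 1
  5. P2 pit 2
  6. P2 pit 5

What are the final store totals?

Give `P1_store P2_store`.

Answer: 0 2

Derivation:
Move 1: P1 pit1 -> P1=[3,0,5,4,4,4](0) P2=[3,3,4,4,5,2](0)
Move 2: P2 pit0 -> P1=[3,0,5,4,4,4](0) P2=[0,4,5,5,5,2](0)
Move 3: P1 pit0 -> P1=[0,1,6,5,4,4](0) P2=[0,4,5,5,5,2](0)
Move 4: P2 pit1 -> P1=[0,1,6,5,4,4](0) P2=[0,0,6,6,6,3](0)
Move 5: P2 pit2 -> P1=[1,2,6,5,4,4](0) P2=[0,0,0,7,7,4](1)
Move 6: P2 pit5 -> P1=[2,3,7,5,4,4](0) P2=[0,0,0,7,7,0](2)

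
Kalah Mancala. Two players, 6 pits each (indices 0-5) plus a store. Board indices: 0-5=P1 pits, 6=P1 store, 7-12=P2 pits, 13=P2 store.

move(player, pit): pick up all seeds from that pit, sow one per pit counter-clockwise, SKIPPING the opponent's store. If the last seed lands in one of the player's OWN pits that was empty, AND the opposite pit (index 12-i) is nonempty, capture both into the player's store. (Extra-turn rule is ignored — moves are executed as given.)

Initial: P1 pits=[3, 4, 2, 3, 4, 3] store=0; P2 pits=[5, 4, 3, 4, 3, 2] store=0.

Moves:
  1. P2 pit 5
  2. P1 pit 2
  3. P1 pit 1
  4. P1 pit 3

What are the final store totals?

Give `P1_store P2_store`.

Move 1: P2 pit5 -> P1=[4,4,2,3,4,3](0) P2=[5,4,3,4,3,0](1)
Move 2: P1 pit2 -> P1=[4,4,0,4,5,3](0) P2=[5,4,3,4,3,0](1)
Move 3: P1 pit1 -> P1=[4,0,1,5,6,4](0) P2=[5,4,3,4,3,0](1)
Move 4: P1 pit3 -> P1=[4,0,1,0,7,5](1) P2=[6,5,3,4,3,0](1)

Answer: 1 1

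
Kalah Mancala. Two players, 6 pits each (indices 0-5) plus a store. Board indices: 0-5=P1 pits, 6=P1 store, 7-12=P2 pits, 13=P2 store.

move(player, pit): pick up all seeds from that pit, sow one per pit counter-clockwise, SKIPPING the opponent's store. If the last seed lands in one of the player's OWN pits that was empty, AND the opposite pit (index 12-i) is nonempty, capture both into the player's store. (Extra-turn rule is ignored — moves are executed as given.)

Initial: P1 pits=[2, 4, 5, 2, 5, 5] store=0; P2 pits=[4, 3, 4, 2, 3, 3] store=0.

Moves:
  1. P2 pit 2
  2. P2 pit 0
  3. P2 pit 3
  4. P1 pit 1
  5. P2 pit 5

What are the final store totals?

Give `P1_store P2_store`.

Answer: 0 3

Derivation:
Move 1: P2 pit2 -> P1=[2,4,5,2,5,5](0) P2=[4,3,0,3,4,4](1)
Move 2: P2 pit0 -> P1=[2,4,5,2,5,5](0) P2=[0,4,1,4,5,4](1)
Move 3: P2 pit3 -> P1=[3,4,5,2,5,5](0) P2=[0,4,1,0,6,5](2)
Move 4: P1 pit1 -> P1=[3,0,6,3,6,6](0) P2=[0,4,1,0,6,5](2)
Move 5: P2 pit5 -> P1=[4,1,7,4,6,6](0) P2=[0,4,1,0,6,0](3)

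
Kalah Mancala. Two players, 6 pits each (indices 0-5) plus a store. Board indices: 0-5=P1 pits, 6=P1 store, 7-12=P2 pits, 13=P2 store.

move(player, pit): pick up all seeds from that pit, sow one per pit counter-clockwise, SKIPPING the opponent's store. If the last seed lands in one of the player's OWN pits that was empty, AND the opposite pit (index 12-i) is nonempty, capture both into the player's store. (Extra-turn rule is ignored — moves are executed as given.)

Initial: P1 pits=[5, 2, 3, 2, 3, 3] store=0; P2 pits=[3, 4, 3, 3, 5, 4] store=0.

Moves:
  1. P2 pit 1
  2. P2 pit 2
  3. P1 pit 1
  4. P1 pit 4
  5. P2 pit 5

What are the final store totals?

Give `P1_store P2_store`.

Move 1: P2 pit1 -> P1=[5,2,3,2,3,3](0) P2=[3,0,4,4,6,5](0)
Move 2: P2 pit2 -> P1=[5,2,3,2,3,3](0) P2=[3,0,0,5,7,6](1)
Move 3: P1 pit1 -> P1=[5,0,4,3,3,3](0) P2=[3,0,0,5,7,6](1)
Move 4: P1 pit4 -> P1=[5,0,4,3,0,4](1) P2=[4,0,0,5,7,6](1)
Move 5: P2 pit5 -> P1=[6,1,5,4,1,4](1) P2=[4,0,0,5,7,0](2)

Answer: 1 2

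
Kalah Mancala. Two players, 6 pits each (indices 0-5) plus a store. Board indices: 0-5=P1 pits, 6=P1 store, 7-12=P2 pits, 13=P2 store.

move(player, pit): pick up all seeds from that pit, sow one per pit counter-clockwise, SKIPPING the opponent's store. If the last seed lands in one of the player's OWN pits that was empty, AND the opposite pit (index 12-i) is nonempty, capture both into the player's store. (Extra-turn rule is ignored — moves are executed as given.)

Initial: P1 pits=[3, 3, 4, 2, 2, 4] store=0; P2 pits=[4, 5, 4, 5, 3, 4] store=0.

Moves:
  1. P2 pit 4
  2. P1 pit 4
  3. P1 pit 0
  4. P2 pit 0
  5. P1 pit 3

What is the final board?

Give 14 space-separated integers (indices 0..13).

Move 1: P2 pit4 -> P1=[4,3,4,2,2,4](0) P2=[4,5,4,5,0,5](1)
Move 2: P1 pit4 -> P1=[4,3,4,2,0,5](1) P2=[4,5,4,5,0,5](1)
Move 3: P1 pit0 -> P1=[0,4,5,3,0,5](7) P2=[4,0,4,5,0,5](1)
Move 4: P2 pit0 -> P1=[0,0,5,3,0,5](7) P2=[0,1,5,6,0,5](6)
Move 5: P1 pit3 -> P1=[0,0,5,0,1,6](8) P2=[0,1,5,6,0,5](6)

Answer: 0 0 5 0 1 6 8 0 1 5 6 0 5 6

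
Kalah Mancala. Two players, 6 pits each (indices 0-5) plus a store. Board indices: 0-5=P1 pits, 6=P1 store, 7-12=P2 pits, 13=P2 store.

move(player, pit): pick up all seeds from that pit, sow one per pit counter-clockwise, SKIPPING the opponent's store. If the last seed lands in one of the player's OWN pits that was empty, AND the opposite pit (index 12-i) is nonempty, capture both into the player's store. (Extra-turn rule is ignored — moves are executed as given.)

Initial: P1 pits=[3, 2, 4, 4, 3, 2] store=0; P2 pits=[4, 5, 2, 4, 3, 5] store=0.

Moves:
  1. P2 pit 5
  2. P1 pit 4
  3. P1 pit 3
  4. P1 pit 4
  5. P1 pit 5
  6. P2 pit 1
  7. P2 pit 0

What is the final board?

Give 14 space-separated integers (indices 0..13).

Move 1: P2 pit5 -> P1=[4,3,5,5,3,2](0) P2=[4,5,2,4,3,0](1)
Move 2: P1 pit4 -> P1=[4,3,5,5,0,3](1) P2=[5,5,2,4,3,0](1)
Move 3: P1 pit3 -> P1=[4,3,5,0,1,4](2) P2=[6,6,2,4,3,0](1)
Move 4: P1 pit4 -> P1=[4,3,5,0,0,5](2) P2=[6,6,2,4,3,0](1)
Move 5: P1 pit5 -> P1=[4,3,5,0,0,0](3) P2=[7,7,3,5,3,0](1)
Move 6: P2 pit1 -> P1=[5,4,5,0,0,0](3) P2=[7,0,4,6,4,1](2)
Move 7: P2 pit0 -> P1=[6,4,5,0,0,0](3) P2=[0,1,5,7,5,2](3)

Answer: 6 4 5 0 0 0 3 0 1 5 7 5 2 3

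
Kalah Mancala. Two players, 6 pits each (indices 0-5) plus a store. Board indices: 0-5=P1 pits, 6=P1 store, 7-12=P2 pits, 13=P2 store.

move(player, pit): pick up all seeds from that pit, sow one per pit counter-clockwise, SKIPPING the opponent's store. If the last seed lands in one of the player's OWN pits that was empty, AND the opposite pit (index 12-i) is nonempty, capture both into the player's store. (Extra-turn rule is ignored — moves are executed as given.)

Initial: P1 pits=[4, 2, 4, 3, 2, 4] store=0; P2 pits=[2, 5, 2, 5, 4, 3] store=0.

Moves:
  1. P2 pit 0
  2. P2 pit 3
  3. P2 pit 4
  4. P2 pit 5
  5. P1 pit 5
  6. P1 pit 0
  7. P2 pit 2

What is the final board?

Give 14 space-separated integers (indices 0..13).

Move 1: P2 pit0 -> P1=[4,2,4,3,2,4](0) P2=[0,6,3,5,4,3](0)
Move 2: P2 pit3 -> P1=[5,3,4,3,2,4](0) P2=[0,6,3,0,5,4](1)
Move 3: P2 pit4 -> P1=[6,4,5,3,2,4](0) P2=[0,6,3,0,0,5](2)
Move 4: P2 pit5 -> P1=[7,5,6,4,2,4](0) P2=[0,6,3,0,0,0](3)
Move 5: P1 pit5 -> P1=[7,5,6,4,2,0](1) P2=[1,7,4,0,0,0](3)
Move 6: P1 pit0 -> P1=[0,6,7,5,3,1](2) P2=[2,7,4,0,0,0](3)
Move 7: P2 pit2 -> P1=[0,6,7,5,3,1](2) P2=[2,7,0,1,1,1](4)

Answer: 0 6 7 5 3 1 2 2 7 0 1 1 1 4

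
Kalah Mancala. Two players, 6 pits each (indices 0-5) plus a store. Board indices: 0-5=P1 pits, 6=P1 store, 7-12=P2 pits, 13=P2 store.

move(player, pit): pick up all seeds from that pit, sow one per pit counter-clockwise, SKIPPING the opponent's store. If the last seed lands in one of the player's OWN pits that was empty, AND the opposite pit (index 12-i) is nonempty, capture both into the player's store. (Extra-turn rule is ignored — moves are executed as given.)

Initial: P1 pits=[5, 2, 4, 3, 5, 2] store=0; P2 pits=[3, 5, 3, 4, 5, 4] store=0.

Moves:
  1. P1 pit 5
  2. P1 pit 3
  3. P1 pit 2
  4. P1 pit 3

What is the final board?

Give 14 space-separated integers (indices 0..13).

Answer: 5 2 0 0 8 2 3 4 5 3 4 5 4 0

Derivation:
Move 1: P1 pit5 -> P1=[5,2,4,3,5,0](1) P2=[4,5,3,4,5,4](0)
Move 2: P1 pit3 -> P1=[5,2,4,0,6,1](2) P2=[4,5,3,4,5,4](0)
Move 3: P1 pit2 -> P1=[5,2,0,1,7,2](3) P2=[4,5,3,4,5,4](0)
Move 4: P1 pit3 -> P1=[5,2,0,0,8,2](3) P2=[4,5,3,4,5,4](0)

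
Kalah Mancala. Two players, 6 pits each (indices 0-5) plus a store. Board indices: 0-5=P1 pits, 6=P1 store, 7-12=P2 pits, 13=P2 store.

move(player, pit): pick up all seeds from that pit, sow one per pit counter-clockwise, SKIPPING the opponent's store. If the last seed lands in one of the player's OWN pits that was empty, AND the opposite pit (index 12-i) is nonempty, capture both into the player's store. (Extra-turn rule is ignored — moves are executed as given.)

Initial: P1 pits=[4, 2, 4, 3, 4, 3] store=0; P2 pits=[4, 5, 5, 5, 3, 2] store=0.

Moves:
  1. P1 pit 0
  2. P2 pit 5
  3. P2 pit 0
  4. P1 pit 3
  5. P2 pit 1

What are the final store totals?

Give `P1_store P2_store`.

Answer: 1 2

Derivation:
Move 1: P1 pit0 -> P1=[0,3,5,4,5,3](0) P2=[4,5,5,5,3,2](0)
Move 2: P2 pit5 -> P1=[1,3,5,4,5,3](0) P2=[4,5,5,5,3,0](1)
Move 3: P2 pit0 -> P1=[1,3,5,4,5,3](0) P2=[0,6,6,6,4,0](1)
Move 4: P1 pit3 -> P1=[1,3,5,0,6,4](1) P2=[1,6,6,6,4,0](1)
Move 5: P2 pit1 -> P1=[2,3,5,0,6,4](1) P2=[1,0,7,7,5,1](2)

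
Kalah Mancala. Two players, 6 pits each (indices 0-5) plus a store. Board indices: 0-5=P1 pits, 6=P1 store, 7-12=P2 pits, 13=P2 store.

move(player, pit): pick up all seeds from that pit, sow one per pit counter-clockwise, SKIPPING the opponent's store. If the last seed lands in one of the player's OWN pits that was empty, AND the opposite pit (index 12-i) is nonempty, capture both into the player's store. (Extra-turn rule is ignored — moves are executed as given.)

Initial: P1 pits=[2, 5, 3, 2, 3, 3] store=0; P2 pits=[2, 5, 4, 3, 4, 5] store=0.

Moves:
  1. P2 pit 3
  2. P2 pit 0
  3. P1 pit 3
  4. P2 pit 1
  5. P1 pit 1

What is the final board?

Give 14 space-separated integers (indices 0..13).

Answer: 3 0 4 1 5 5 1 0 0 6 1 6 7 2

Derivation:
Move 1: P2 pit3 -> P1=[2,5,3,2,3,3](0) P2=[2,5,4,0,5,6](1)
Move 2: P2 pit0 -> P1=[2,5,3,2,3,3](0) P2=[0,6,5,0,5,6](1)
Move 3: P1 pit3 -> P1=[2,5,3,0,4,4](0) P2=[0,6,5,0,5,6](1)
Move 4: P2 pit1 -> P1=[3,5,3,0,4,4](0) P2=[0,0,6,1,6,7](2)
Move 5: P1 pit1 -> P1=[3,0,4,1,5,5](1) P2=[0,0,6,1,6,7](2)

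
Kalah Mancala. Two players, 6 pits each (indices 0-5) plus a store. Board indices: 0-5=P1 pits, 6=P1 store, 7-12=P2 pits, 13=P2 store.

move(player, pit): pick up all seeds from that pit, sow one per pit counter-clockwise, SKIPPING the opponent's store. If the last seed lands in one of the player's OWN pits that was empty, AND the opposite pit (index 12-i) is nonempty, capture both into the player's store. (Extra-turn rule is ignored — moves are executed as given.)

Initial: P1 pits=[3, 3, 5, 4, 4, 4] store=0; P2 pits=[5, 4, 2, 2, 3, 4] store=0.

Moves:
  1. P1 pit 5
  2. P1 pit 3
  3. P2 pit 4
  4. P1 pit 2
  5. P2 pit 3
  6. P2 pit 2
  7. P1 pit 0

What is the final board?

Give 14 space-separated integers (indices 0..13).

Answer: 0 4 1 2 7 2 3 8 5 0 1 2 7 1

Derivation:
Move 1: P1 pit5 -> P1=[3,3,5,4,4,0](1) P2=[6,5,3,2,3,4](0)
Move 2: P1 pit3 -> P1=[3,3,5,0,5,1](2) P2=[7,5,3,2,3,4](0)
Move 3: P2 pit4 -> P1=[4,3,5,0,5,1](2) P2=[7,5,3,2,0,5](1)
Move 4: P1 pit2 -> P1=[4,3,0,1,6,2](3) P2=[8,5,3,2,0,5](1)
Move 5: P2 pit3 -> P1=[4,3,0,1,6,2](3) P2=[8,5,3,0,1,6](1)
Move 6: P2 pit2 -> P1=[4,3,0,1,6,2](3) P2=[8,5,0,1,2,7](1)
Move 7: P1 pit0 -> P1=[0,4,1,2,7,2](3) P2=[8,5,0,1,2,7](1)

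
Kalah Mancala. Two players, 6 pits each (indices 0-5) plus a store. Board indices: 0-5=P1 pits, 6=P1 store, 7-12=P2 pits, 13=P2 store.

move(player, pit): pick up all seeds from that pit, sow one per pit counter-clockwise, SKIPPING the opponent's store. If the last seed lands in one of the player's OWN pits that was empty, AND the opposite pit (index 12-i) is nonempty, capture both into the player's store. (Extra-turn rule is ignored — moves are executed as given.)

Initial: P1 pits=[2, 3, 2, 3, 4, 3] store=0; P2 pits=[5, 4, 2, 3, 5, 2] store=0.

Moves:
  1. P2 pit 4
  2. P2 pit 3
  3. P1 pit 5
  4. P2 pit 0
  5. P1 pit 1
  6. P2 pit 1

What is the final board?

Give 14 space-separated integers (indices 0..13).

Answer: 4 0 4 4 5 1 1 0 0 4 2 3 6 4

Derivation:
Move 1: P2 pit4 -> P1=[3,4,3,3,4,3](0) P2=[5,4,2,3,0,3](1)
Move 2: P2 pit3 -> P1=[3,4,3,3,4,3](0) P2=[5,4,2,0,1,4](2)
Move 3: P1 pit5 -> P1=[3,4,3,3,4,0](1) P2=[6,5,2,0,1,4](2)
Move 4: P2 pit0 -> P1=[3,4,3,3,4,0](1) P2=[0,6,3,1,2,5](3)
Move 5: P1 pit1 -> P1=[3,0,4,4,5,1](1) P2=[0,6,3,1,2,5](3)
Move 6: P2 pit1 -> P1=[4,0,4,4,5,1](1) P2=[0,0,4,2,3,6](4)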